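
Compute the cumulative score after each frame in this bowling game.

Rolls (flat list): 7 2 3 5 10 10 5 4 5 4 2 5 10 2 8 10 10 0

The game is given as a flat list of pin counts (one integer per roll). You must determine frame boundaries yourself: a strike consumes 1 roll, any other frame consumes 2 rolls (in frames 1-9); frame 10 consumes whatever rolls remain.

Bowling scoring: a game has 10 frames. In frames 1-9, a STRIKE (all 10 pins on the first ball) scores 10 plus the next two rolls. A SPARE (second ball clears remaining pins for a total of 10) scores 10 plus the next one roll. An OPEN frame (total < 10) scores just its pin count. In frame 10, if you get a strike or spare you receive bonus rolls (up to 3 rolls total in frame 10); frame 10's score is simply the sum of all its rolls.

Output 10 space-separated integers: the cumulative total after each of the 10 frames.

Answer: 9 17 42 61 70 79 86 106 126 146

Derivation:
Frame 1: OPEN (7+2=9). Cumulative: 9
Frame 2: OPEN (3+5=8). Cumulative: 17
Frame 3: STRIKE. 10 + next two rolls (10+5) = 25. Cumulative: 42
Frame 4: STRIKE. 10 + next two rolls (5+4) = 19. Cumulative: 61
Frame 5: OPEN (5+4=9). Cumulative: 70
Frame 6: OPEN (5+4=9). Cumulative: 79
Frame 7: OPEN (2+5=7). Cumulative: 86
Frame 8: STRIKE. 10 + next two rolls (2+8) = 20. Cumulative: 106
Frame 9: SPARE (2+8=10). 10 + next roll (10) = 20. Cumulative: 126
Frame 10: STRIKE. Sum of all frame-10 rolls (10+10+0) = 20. Cumulative: 146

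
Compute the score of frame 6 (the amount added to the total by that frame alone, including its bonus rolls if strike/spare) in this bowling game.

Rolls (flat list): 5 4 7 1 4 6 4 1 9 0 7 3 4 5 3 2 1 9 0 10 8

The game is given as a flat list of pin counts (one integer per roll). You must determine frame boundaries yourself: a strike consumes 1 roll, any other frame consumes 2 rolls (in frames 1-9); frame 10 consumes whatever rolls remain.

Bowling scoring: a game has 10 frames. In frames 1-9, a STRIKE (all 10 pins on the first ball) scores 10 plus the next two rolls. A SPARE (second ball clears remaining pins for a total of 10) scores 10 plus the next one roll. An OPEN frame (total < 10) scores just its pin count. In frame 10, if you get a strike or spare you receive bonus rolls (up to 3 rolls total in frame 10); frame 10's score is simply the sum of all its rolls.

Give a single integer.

Answer: 14

Derivation:
Frame 1: OPEN (5+4=9). Cumulative: 9
Frame 2: OPEN (7+1=8). Cumulative: 17
Frame 3: SPARE (4+6=10). 10 + next roll (4) = 14. Cumulative: 31
Frame 4: OPEN (4+1=5). Cumulative: 36
Frame 5: OPEN (9+0=9). Cumulative: 45
Frame 6: SPARE (7+3=10). 10 + next roll (4) = 14. Cumulative: 59
Frame 7: OPEN (4+5=9). Cumulative: 68
Frame 8: OPEN (3+2=5). Cumulative: 73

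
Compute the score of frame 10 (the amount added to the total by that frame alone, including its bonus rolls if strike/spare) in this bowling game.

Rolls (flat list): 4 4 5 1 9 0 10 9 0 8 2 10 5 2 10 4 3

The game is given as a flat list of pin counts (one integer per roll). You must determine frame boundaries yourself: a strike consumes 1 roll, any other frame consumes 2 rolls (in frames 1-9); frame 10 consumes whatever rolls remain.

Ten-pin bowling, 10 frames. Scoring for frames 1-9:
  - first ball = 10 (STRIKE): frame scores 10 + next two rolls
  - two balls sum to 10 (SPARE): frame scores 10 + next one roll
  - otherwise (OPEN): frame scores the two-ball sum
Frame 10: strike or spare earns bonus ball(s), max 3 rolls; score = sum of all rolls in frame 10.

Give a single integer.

Answer: 7

Derivation:
Frame 1: OPEN (4+4=8). Cumulative: 8
Frame 2: OPEN (5+1=6). Cumulative: 14
Frame 3: OPEN (9+0=9). Cumulative: 23
Frame 4: STRIKE. 10 + next two rolls (9+0) = 19. Cumulative: 42
Frame 5: OPEN (9+0=9). Cumulative: 51
Frame 6: SPARE (8+2=10). 10 + next roll (10) = 20. Cumulative: 71
Frame 7: STRIKE. 10 + next two rolls (5+2) = 17. Cumulative: 88
Frame 8: OPEN (5+2=7). Cumulative: 95
Frame 9: STRIKE. 10 + next two rolls (4+3) = 17. Cumulative: 112
Frame 10: OPEN. Sum of all frame-10 rolls (4+3) = 7. Cumulative: 119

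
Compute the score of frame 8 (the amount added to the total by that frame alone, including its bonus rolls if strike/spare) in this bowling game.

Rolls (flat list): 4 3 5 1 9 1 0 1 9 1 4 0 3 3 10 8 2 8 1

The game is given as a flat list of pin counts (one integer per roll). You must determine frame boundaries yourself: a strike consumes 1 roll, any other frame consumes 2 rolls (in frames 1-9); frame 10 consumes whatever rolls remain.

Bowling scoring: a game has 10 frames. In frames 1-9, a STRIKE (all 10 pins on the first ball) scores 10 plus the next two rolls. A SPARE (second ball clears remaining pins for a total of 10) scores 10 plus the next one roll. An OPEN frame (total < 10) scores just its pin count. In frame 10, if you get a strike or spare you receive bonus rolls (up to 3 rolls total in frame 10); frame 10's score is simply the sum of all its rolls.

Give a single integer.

Answer: 20

Derivation:
Frame 1: OPEN (4+3=7). Cumulative: 7
Frame 2: OPEN (5+1=6). Cumulative: 13
Frame 3: SPARE (9+1=10). 10 + next roll (0) = 10. Cumulative: 23
Frame 4: OPEN (0+1=1). Cumulative: 24
Frame 5: SPARE (9+1=10). 10 + next roll (4) = 14. Cumulative: 38
Frame 6: OPEN (4+0=4). Cumulative: 42
Frame 7: OPEN (3+3=6). Cumulative: 48
Frame 8: STRIKE. 10 + next two rolls (8+2) = 20. Cumulative: 68
Frame 9: SPARE (8+2=10). 10 + next roll (8) = 18. Cumulative: 86
Frame 10: OPEN. Sum of all frame-10 rolls (8+1) = 9. Cumulative: 95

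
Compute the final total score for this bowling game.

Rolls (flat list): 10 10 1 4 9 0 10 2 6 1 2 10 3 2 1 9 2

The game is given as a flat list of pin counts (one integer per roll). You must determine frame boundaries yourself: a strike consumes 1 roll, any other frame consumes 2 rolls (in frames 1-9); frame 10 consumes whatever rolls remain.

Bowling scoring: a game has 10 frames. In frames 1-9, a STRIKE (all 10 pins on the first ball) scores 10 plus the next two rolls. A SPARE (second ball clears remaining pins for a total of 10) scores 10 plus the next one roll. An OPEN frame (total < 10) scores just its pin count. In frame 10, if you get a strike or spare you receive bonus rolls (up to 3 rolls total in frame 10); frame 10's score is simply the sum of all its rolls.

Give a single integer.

Frame 1: STRIKE. 10 + next two rolls (10+1) = 21. Cumulative: 21
Frame 2: STRIKE. 10 + next two rolls (1+4) = 15. Cumulative: 36
Frame 3: OPEN (1+4=5). Cumulative: 41
Frame 4: OPEN (9+0=9). Cumulative: 50
Frame 5: STRIKE. 10 + next two rolls (2+6) = 18. Cumulative: 68
Frame 6: OPEN (2+6=8). Cumulative: 76
Frame 7: OPEN (1+2=3). Cumulative: 79
Frame 8: STRIKE. 10 + next two rolls (3+2) = 15. Cumulative: 94
Frame 9: OPEN (3+2=5). Cumulative: 99
Frame 10: SPARE. Sum of all frame-10 rolls (1+9+2) = 12. Cumulative: 111

Answer: 111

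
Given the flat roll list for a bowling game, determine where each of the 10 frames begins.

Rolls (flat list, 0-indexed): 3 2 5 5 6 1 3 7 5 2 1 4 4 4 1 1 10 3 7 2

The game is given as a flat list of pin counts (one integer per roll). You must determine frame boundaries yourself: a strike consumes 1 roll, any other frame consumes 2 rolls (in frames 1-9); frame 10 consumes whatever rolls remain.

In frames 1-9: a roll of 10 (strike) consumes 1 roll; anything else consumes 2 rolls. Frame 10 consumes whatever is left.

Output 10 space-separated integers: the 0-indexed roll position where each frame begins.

Answer: 0 2 4 6 8 10 12 14 16 17

Derivation:
Frame 1 starts at roll index 0: rolls=3,2 (sum=5), consumes 2 rolls
Frame 2 starts at roll index 2: rolls=5,5 (sum=10), consumes 2 rolls
Frame 3 starts at roll index 4: rolls=6,1 (sum=7), consumes 2 rolls
Frame 4 starts at roll index 6: rolls=3,7 (sum=10), consumes 2 rolls
Frame 5 starts at roll index 8: rolls=5,2 (sum=7), consumes 2 rolls
Frame 6 starts at roll index 10: rolls=1,4 (sum=5), consumes 2 rolls
Frame 7 starts at roll index 12: rolls=4,4 (sum=8), consumes 2 rolls
Frame 8 starts at roll index 14: rolls=1,1 (sum=2), consumes 2 rolls
Frame 9 starts at roll index 16: roll=10 (strike), consumes 1 roll
Frame 10 starts at roll index 17: 3 remaining rolls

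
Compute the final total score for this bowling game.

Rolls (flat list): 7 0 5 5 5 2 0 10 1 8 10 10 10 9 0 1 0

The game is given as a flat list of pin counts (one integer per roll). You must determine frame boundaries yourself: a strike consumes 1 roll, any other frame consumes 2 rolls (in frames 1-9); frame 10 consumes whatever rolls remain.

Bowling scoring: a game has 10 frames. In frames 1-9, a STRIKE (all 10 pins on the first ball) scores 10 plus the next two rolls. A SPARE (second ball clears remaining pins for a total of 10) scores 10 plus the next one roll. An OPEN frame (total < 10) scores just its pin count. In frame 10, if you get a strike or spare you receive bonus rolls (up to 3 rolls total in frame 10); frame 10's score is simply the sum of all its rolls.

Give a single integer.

Frame 1: OPEN (7+0=7). Cumulative: 7
Frame 2: SPARE (5+5=10). 10 + next roll (5) = 15. Cumulative: 22
Frame 3: OPEN (5+2=7). Cumulative: 29
Frame 4: SPARE (0+10=10). 10 + next roll (1) = 11. Cumulative: 40
Frame 5: OPEN (1+8=9). Cumulative: 49
Frame 6: STRIKE. 10 + next two rolls (10+10) = 30. Cumulative: 79
Frame 7: STRIKE. 10 + next two rolls (10+9) = 29. Cumulative: 108
Frame 8: STRIKE. 10 + next two rolls (9+0) = 19. Cumulative: 127
Frame 9: OPEN (9+0=9). Cumulative: 136
Frame 10: OPEN. Sum of all frame-10 rolls (1+0) = 1. Cumulative: 137

Answer: 137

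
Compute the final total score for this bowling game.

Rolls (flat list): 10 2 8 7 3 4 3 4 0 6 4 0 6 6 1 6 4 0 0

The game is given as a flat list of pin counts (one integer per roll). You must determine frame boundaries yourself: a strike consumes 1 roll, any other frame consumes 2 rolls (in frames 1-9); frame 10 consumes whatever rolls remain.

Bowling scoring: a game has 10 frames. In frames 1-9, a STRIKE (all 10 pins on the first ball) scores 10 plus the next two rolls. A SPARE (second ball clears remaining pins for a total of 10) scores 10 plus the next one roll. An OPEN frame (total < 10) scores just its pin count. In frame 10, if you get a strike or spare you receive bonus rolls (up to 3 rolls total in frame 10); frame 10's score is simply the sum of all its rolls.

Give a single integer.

Answer: 95

Derivation:
Frame 1: STRIKE. 10 + next two rolls (2+8) = 20. Cumulative: 20
Frame 2: SPARE (2+8=10). 10 + next roll (7) = 17. Cumulative: 37
Frame 3: SPARE (7+3=10). 10 + next roll (4) = 14. Cumulative: 51
Frame 4: OPEN (4+3=7). Cumulative: 58
Frame 5: OPEN (4+0=4). Cumulative: 62
Frame 6: SPARE (6+4=10). 10 + next roll (0) = 10. Cumulative: 72
Frame 7: OPEN (0+6=6). Cumulative: 78
Frame 8: OPEN (6+1=7). Cumulative: 85
Frame 9: SPARE (6+4=10). 10 + next roll (0) = 10. Cumulative: 95
Frame 10: OPEN. Sum of all frame-10 rolls (0+0) = 0. Cumulative: 95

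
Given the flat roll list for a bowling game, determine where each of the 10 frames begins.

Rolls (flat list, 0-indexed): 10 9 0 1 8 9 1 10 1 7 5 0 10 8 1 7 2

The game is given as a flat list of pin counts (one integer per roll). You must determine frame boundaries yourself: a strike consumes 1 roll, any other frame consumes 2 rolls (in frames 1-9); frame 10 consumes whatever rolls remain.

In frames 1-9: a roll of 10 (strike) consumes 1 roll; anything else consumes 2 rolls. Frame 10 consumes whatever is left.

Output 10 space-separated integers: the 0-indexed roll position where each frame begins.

Answer: 0 1 3 5 7 8 10 12 13 15

Derivation:
Frame 1 starts at roll index 0: roll=10 (strike), consumes 1 roll
Frame 2 starts at roll index 1: rolls=9,0 (sum=9), consumes 2 rolls
Frame 3 starts at roll index 3: rolls=1,8 (sum=9), consumes 2 rolls
Frame 4 starts at roll index 5: rolls=9,1 (sum=10), consumes 2 rolls
Frame 5 starts at roll index 7: roll=10 (strike), consumes 1 roll
Frame 6 starts at roll index 8: rolls=1,7 (sum=8), consumes 2 rolls
Frame 7 starts at roll index 10: rolls=5,0 (sum=5), consumes 2 rolls
Frame 8 starts at roll index 12: roll=10 (strike), consumes 1 roll
Frame 9 starts at roll index 13: rolls=8,1 (sum=9), consumes 2 rolls
Frame 10 starts at roll index 15: 2 remaining rolls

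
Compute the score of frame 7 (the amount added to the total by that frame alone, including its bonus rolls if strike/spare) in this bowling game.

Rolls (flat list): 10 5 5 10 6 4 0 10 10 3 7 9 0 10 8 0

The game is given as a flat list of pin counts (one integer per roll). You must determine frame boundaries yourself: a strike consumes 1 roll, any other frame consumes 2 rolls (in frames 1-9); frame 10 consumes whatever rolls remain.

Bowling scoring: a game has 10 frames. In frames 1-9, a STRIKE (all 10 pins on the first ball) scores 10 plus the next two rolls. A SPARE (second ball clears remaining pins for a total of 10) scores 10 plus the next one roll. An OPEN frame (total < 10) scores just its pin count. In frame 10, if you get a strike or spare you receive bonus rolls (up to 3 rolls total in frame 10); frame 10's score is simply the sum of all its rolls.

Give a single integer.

Frame 1: STRIKE. 10 + next two rolls (5+5) = 20. Cumulative: 20
Frame 2: SPARE (5+5=10). 10 + next roll (10) = 20. Cumulative: 40
Frame 3: STRIKE. 10 + next two rolls (6+4) = 20. Cumulative: 60
Frame 4: SPARE (6+4=10). 10 + next roll (0) = 10. Cumulative: 70
Frame 5: SPARE (0+10=10). 10 + next roll (10) = 20. Cumulative: 90
Frame 6: STRIKE. 10 + next two rolls (3+7) = 20. Cumulative: 110
Frame 7: SPARE (3+7=10). 10 + next roll (9) = 19. Cumulative: 129
Frame 8: OPEN (9+0=9). Cumulative: 138
Frame 9: STRIKE. 10 + next two rolls (8+0) = 18. Cumulative: 156

Answer: 19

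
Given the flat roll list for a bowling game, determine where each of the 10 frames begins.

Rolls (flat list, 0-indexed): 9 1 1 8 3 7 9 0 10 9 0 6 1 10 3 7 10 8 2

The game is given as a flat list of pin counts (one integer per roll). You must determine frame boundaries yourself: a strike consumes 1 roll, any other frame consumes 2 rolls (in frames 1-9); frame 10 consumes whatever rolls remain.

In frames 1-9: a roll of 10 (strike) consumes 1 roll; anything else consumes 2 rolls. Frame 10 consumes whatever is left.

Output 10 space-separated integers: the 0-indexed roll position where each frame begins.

Frame 1 starts at roll index 0: rolls=9,1 (sum=10), consumes 2 rolls
Frame 2 starts at roll index 2: rolls=1,8 (sum=9), consumes 2 rolls
Frame 3 starts at roll index 4: rolls=3,7 (sum=10), consumes 2 rolls
Frame 4 starts at roll index 6: rolls=9,0 (sum=9), consumes 2 rolls
Frame 5 starts at roll index 8: roll=10 (strike), consumes 1 roll
Frame 6 starts at roll index 9: rolls=9,0 (sum=9), consumes 2 rolls
Frame 7 starts at roll index 11: rolls=6,1 (sum=7), consumes 2 rolls
Frame 8 starts at roll index 13: roll=10 (strike), consumes 1 roll
Frame 9 starts at roll index 14: rolls=3,7 (sum=10), consumes 2 rolls
Frame 10 starts at roll index 16: 3 remaining rolls

Answer: 0 2 4 6 8 9 11 13 14 16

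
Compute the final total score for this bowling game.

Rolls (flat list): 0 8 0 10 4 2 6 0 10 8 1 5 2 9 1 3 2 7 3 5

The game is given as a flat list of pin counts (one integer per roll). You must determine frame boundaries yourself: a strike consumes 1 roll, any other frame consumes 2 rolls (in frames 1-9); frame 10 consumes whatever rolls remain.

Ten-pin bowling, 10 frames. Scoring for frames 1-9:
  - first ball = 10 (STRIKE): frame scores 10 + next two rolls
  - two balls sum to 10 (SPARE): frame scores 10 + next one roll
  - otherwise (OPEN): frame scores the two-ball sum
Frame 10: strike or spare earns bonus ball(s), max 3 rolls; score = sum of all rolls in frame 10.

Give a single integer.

Answer: 102

Derivation:
Frame 1: OPEN (0+8=8). Cumulative: 8
Frame 2: SPARE (0+10=10). 10 + next roll (4) = 14. Cumulative: 22
Frame 3: OPEN (4+2=6). Cumulative: 28
Frame 4: OPEN (6+0=6). Cumulative: 34
Frame 5: STRIKE. 10 + next two rolls (8+1) = 19. Cumulative: 53
Frame 6: OPEN (8+1=9). Cumulative: 62
Frame 7: OPEN (5+2=7). Cumulative: 69
Frame 8: SPARE (9+1=10). 10 + next roll (3) = 13. Cumulative: 82
Frame 9: OPEN (3+2=5). Cumulative: 87
Frame 10: SPARE. Sum of all frame-10 rolls (7+3+5) = 15. Cumulative: 102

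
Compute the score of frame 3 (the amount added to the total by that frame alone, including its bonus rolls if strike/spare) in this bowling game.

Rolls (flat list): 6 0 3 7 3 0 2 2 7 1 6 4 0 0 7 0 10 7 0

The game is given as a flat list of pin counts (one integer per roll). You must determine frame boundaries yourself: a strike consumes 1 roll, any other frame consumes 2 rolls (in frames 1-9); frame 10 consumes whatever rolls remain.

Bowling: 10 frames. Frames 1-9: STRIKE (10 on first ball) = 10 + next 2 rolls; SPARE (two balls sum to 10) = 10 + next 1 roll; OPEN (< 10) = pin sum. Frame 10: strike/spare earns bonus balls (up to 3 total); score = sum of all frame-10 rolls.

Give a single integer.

Answer: 3

Derivation:
Frame 1: OPEN (6+0=6). Cumulative: 6
Frame 2: SPARE (3+7=10). 10 + next roll (3) = 13. Cumulative: 19
Frame 3: OPEN (3+0=3). Cumulative: 22
Frame 4: OPEN (2+2=4). Cumulative: 26
Frame 5: OPEN (7+1=8). Cumulative: 34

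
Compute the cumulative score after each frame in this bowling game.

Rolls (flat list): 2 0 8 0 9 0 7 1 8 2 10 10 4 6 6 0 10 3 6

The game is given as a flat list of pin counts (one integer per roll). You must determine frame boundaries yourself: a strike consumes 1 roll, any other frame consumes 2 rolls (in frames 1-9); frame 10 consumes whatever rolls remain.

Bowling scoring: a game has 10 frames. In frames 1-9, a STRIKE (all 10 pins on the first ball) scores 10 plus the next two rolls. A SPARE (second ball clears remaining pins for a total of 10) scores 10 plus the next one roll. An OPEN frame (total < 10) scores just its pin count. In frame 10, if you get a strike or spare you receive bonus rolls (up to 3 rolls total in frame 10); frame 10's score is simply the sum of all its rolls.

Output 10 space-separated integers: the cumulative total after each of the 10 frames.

Answer: 2 10 19 27 47 71 91 107 113 132

Derivation:
Frame 1: OPEN (2+0=2). Cumulative: 2
Frame 2: OPEN (8+0=8). Cumulative: 10
Frame 3: OPEN (9+0=9). Cumulative: 19
Frame 4: OPEN (7+1=8). Cumulative: 27
Frame 5: SPARE (8+2=10). 10 + next roll (10) = 20. Cumulative: 47
Frame 6: STRIKE. 10 + next two rolls (10+4) = 24. Cumulative: 71
Frame 7: STRIKE. 10 + next two rolls (4+6) = 20. Cumulative: 91
Frame 8: SPARE (4+6=10). 10 + next roll (6) = 16. Cumulative: 107
Frame 9: OPEN (6+0=6). Cumulative: 113
Frame 10: STRIKE. Sum of all frame-10 rolls (10+3+6) = 19. Cumulative: 132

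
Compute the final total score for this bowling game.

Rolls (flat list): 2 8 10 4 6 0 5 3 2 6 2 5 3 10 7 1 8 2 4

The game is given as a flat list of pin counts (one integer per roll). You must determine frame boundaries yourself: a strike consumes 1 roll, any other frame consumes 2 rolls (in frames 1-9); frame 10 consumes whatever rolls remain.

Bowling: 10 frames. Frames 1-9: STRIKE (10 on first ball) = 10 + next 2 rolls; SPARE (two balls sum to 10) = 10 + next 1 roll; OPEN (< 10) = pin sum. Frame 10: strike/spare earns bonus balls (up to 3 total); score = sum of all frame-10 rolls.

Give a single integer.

Frame 1: SPARE (2+8=10). 10 + next roll (10) = 20. Cumulative: 20
Frame 2: STRIKE. 10 + next two rolls (4+6) = 20. Cumulative: 40
Frame 3: SPARE (4+6=10). 10 + next roll (0) = 10. Cumulative: 50
Frame 4: OPEN (0+5=5). Cumulative: 55
Frame 5: OPEN (3+2=5). Cumulative: 60
Frame 6: OPEN (6+2=8). Cumulative: 68
Frame 7: OPEN (5+3=8). Cumulative: 76
Frame 8: STRIKE. 10 + next two rolls (7+1) = 18. Cumulative: 94
Frame 9: OPEN (7+1=8). Cumulative: 102
Frame 10: SPARE. Sum of all frame-10 rolls (8+2+4) = 14. Cumulative: 116

Answer: 116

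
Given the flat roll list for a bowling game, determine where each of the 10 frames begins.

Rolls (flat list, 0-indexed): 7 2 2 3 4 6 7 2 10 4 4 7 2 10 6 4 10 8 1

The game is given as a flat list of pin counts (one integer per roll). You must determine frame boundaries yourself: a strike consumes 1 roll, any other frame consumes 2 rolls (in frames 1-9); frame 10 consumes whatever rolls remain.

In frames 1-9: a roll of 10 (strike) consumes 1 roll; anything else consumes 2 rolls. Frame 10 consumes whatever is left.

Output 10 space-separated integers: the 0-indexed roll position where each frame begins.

Frame 1 starts at roll index 0: rolls=7,2 (sum=9), consumes 2 rolls
Frame 2 starts at roll index 2: rolls=2,3 (sum=5), consumes 2 rolls
Frame 3 starts at roll index 4: rolls=4,6 (sum=10), consumes 2 rolls
Frame 4 starts at roll index 6: rolls=7,2 (sum=9), consumes 2 rolls
Frame 5 starts at roll index 8: roll=10 (strike), consumes 1 roll
Frame 6 starts at roll index 9: rolls=4,4 (sum=8), consumes 2 rolls
Frame 7 starts at roll index 11: rolls=7,2 (sum=9), consumes 2 rolls
Frame 8 starts at roll index 13: roll=10 (strike), consumes 1 roll
Frame 9 starts at roll index 14: rolls=6,4 (sum=10), consumes 2 rolls
Frame 10 starts at roll index 16: 3 remaining rolls

Answer: 0 2 4 6 8 9 11 13 14 16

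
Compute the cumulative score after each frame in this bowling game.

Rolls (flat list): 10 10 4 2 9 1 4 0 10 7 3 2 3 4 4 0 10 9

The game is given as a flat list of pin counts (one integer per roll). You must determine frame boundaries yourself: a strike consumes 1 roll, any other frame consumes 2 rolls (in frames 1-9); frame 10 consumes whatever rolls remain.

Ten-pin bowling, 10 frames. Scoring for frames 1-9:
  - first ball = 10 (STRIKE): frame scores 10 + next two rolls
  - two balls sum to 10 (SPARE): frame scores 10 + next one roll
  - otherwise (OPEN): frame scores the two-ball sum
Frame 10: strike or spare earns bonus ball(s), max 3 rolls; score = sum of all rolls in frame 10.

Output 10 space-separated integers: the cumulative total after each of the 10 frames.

Frame 1: STRIKE. 10 + next two rolls (10+4) = 24. Cumulative: 24
Frame 2: STRIKE. 10 + next two rolls (4+2) = 16. Cumulative: 40
Frame 3: OPEN (4+2=6). Cumulative: 46
Frame 4: SPARE (9+1=10). 10 + next roll (4) = 14. Cumulative: 60
Frame 5: OPEN (4+0=4). Cumulative: 64
Frame 6: STRIKE. 10 + next two rolls (7+3) = 20. Cumulative: 84
Frame 7: SPARE (7+3=10). 10 + next roll (2) = 12. Cumulative: 96
Frame 8: OPEN (2+3=5). Cumulative: 101
Frame 9: OPEN (4+4=8). Cumulative: 109
Frame 10: SPARE. Sum of all frame-10 rolls (0+10+9) = 19. Cumulative: 128

Answer: 24 40 46 60 64 84 96 101 109 128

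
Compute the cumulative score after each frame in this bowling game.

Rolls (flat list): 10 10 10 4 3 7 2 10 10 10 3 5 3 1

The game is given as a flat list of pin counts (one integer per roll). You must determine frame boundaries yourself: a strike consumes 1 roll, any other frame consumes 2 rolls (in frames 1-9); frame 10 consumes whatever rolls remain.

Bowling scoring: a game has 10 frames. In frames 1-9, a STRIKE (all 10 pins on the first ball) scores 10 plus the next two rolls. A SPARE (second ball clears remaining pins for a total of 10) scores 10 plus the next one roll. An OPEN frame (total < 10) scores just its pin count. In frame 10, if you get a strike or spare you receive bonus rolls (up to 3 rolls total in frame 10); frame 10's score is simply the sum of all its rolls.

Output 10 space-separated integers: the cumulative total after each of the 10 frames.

Frame 1: STRIKE. 10 + next two rolls (10+10) = 30. Cumulative: 30
Frame 2: STRIKE. 10 + next two rolls (10+4) = 24. Cumulative: 54
Frame 3: STRIKE. 10 + next two rolls (4+3) = 17. Cumulative: 71
Frame 4: OPEN (4+3=7). Cumulative: 78
Frame 5: OPEN (7+2=9). Cumulative: 87
Frame 6: STRIKE. 10 + next two rolls (10+10) = 30. Cumulative: 117
Frame 7: STRIKE. 10 + next two rolls (10+3) = 23. Cumulative: 140
Frame 8: STRIKE. 10 + next two rolls (3+5) = 18. Cumulative: 158
Frame 9: OPEN (3+5=8). Cumulative: 166
Frame 10: OPEN. Sum of all frame-10 rolls (3+1) = 4. Cumulative: 170

Answer: 30 54 71 78 87 117 140 158 166 170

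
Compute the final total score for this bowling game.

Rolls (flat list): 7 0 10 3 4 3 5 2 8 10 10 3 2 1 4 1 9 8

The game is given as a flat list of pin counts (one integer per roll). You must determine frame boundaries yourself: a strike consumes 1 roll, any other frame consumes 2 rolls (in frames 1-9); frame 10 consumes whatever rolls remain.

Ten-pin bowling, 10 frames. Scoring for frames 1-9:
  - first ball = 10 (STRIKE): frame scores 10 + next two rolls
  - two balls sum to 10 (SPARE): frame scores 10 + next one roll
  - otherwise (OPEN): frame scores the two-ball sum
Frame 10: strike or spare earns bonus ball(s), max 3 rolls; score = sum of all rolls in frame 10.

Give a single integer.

Frame 1: OPEN (7+0=7). Cumulative: 7
Frame 2: STRIKE. 10 + next two rolls (3+4) = 17. Cumulative: 24
Frame 3: OPEN (3+4=7). Cumulative: 31
Frame 4: OPEN (3+5=8). Cumulative: 39
Frame 5: SPARE (2+8=10). 10 + next roll (10) = 20. Cumulative: 59
Frame 6: STRIKE. 10 + next two rolls (10+3) = 23. Cumulative: 82
Frame 7: STRIKE. 10 + next two rolls (3+2) = 15. Cumulative: 97
Frame 8: OPEN (3+2=5). Cumulative: 102
Frame 9: OPEN (1+4=5). Cumulative: 107
Frame 10: SPARE. Sum of all frame-10 rolls (1+9+8) = 18. Cumulative: 125

Answer: 125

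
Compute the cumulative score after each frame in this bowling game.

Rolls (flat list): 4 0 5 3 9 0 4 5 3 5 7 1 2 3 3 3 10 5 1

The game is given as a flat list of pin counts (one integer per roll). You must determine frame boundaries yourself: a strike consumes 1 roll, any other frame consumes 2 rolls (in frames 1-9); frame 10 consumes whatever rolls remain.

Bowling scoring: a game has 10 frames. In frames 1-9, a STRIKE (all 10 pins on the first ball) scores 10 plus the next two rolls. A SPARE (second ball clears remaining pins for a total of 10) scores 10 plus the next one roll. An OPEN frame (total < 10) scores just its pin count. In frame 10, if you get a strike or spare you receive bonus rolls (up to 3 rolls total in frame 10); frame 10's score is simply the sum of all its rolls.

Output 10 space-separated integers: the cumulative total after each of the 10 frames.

Frame 1: OPEN (4+0=4). Cumulative: 4
Frame 2: OPEN (5+3=8). Cumulative: 12
Frame 3: OPEN (9+0=9). Cumulative: 21
Frame 4: OPEN (4+5=9). Cumulative: 30
Frame 5: OPEN (3+5=8). Cumulative: 38
Frame 6: OPEN (7+1=8). Cumulative: 46
Frame 7: OPEN (2+3=5). Cumulative: 51
Frame 8: OPEN (3+3=6). Cumulative: 57
Frame 9: STRIKE. 10 + next two rolls (5+1) = 16. Cumulative: 73
Frame 10: OPEN. Sum of all frame-10 rolls (5+1) = 6. Cumulative: 79

Answer: 4 12 21 30 38 46 51 57 73 79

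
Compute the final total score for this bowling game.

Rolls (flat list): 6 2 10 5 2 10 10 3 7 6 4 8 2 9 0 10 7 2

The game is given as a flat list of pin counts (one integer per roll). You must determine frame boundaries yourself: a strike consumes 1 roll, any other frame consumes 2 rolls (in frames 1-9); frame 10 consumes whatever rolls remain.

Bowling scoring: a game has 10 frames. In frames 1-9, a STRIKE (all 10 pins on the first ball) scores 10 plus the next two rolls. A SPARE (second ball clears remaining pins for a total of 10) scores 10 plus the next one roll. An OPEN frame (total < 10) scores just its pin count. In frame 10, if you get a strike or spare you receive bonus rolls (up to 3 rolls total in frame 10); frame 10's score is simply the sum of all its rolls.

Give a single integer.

Frame 1: OPEN (6+2=8). Cumulative: 8
Frame 2: STRIKE. 10 + next two rolls (5+2) = 17. Cumulative: 25
Frame 3: OPEN (5+2=7). Cumulative: 32
Frame 4: STRIKE. 10 + next two rolls (10+3) = 23. Cumulative: 55
Frame 5: STRIKE. 10 + next two rolls (3+7) = 20. Cumulative: 75
Frame 6: SPARE (3+7=10). 10 + next roll (6) = 16. Cumulative: 91
Frame 7: SPARE (6+4=10). 10 + next roll (8) = 18. Cumulative: 109
Frame 8: SPARE (8+2=10). 10 + next roll (9) = 19. Cumulative: 128
Frame 9: OPEN (9+0=9). Cumulative: 137
Frame 10: STRIKE. Sum of all frame-10 rolls (10+7+2) = 19. Cumulative: 156

Answer: 156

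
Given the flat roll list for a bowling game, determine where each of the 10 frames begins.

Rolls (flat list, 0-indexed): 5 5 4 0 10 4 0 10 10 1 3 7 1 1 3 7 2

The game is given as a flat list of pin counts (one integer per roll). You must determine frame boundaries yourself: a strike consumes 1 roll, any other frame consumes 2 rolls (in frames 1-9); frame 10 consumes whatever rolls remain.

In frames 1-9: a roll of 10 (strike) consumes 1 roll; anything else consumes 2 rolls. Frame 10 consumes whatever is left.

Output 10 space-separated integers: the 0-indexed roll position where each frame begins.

Answer: 0 2 4 5 7 8 9 11 13 15

Derivation:
Frame 1 starts at roll index 0: rolls=5,5 (sum=10), consumes 2 rolls
Frame 2 starts at roll index 2: rolls=4,0 (sum=4), consumes 2 rolls
Frame 3 starts at roll index 4: roll=10 (strike), consumes 1 roll
Frame 4 starts at roll index 5: rolls=4,0 (sum=4), consumes 2 rolls
Frame 5 starts at roll index 7: roll=10 (strike), consumes 1 roll
Frame 6 starts at roll index 8: roll=10 (strike), consumes 1 roll
Frame 7 starts at roll index 9: rolls=1,3 (sum=4), consumes 2 rolls
Frame 8 starts at roll index 11: rolls=7,1 (sum=8), consumes 2 rolls
Frame 9 starts at roll index 13: rolls=1,3 (sum=4), consumes 2 rolls
Frame 10 starts at roll index 15: 2 remaining rolls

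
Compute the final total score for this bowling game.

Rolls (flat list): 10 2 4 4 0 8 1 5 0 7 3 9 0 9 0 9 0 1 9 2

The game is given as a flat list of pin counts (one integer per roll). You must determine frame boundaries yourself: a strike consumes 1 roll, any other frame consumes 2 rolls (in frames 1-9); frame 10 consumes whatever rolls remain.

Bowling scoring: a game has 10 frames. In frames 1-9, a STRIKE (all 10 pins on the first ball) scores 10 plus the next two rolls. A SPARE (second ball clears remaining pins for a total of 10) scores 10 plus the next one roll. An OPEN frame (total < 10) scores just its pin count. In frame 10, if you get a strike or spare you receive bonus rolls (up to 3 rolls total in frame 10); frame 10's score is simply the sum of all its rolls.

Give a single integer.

Answer: 98

Derivation:
Frame 1: STRIKE. 10 + next two rolls (2+4) = 16. Cumulative: 16
Frame 2: OPEN (2+4=6). Cumulative: 22
Frame 3: OPEN (4+0=4). Cumulative: 26
Frame 4: OPEN (8+1=9). Cumulative: 35
Frame 5: OPEN (5+0=5). Cumulative: 40
Frame 6: SPARE (7+3=10). 10 + next roll (9) = 19. Cumulative: 59
Frame 7: OPEN (9+0=9). Cumulative: 68
Frame 8: OPEN (9+0=9). Cumulative: 77
Frame 9: OPEN (9+0=9). Cumulative: 86
Frame 10: SPARE. Sum of all frame-10 rolls (1+9+2) = 12. Cumulative: 98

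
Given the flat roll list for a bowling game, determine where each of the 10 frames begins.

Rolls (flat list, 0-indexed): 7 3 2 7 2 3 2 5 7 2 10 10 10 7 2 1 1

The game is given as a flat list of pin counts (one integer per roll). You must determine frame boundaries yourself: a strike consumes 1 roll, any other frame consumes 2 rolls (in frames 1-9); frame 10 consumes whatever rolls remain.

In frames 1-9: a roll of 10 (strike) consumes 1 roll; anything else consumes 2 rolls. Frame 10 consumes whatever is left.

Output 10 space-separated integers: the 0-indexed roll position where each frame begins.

Answer: 0 2 4 6 8 10 11 12 13 15

Derivation:
Frame 1 starts at roll index 0: rolls=7,3 (sum=10), consumes 2 rolls
Frame 2 starts at roll index 2: rolls=2,7 (sum=9), consumes 2 rolls
Frame 3 starts at roll index 4: rolls=2,3 (sum=5), consumes 2 rolls
Frame 4 starts at roll index 6: rolls=2,5 (sum=7), consumes 2 rolls
Frame 5 starts at roll index 8: rolls=7,2 (sum=9), consumes 2 rolls
Frame 6 starts at roll index 10: roll=10 (strike), consumes 1 roll
Frame 7 starts at roll index 11: roll=10 (strike), consumes 1 roll
Frame 8 starts at roll index 12: roll=10 (strike), consumes 1 roll
Frame 9 starts at roll index 13: rolls=7,2 (sum=9), consumes 2 rolls
Frame 10 starts at roll index 15: 2 remaining rolls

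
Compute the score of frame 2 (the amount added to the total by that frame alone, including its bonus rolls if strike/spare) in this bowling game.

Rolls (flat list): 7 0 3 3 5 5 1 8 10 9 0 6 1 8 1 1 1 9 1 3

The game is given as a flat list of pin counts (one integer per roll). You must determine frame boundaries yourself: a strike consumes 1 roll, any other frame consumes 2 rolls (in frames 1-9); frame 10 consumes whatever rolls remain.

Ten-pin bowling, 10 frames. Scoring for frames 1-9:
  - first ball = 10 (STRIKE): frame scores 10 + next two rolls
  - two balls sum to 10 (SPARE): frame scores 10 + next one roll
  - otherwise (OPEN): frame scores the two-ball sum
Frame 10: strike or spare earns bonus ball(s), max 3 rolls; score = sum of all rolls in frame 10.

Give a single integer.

Frame 1: OPEN (7+0=7). Cumulative: 7
Frame 2: OPEN (3+3=6). Cumulative: 13
Frame 3: SPARE (5+5=10). 10 + next roll (1) = 11. Cumulative: 24
Frame 4: OPEN (1+8=9). Cumulative: 33

Answer: 6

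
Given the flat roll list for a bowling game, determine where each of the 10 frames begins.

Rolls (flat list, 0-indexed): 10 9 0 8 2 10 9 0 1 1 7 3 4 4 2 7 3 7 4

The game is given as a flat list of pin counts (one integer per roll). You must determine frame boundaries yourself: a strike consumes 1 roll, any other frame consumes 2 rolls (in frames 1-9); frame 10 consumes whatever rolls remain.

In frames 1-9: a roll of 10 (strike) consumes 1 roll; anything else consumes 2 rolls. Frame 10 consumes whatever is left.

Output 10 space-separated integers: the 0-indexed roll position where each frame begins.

Frame 1 starts at roll index 0: roll=10 (strike), consumes 1 roll
Frame 2 starts at roll index 1: rolls=9,0 (sum=9), consumes 2 rolls
Frame 3 starts at roll index 3: rolls=8,2 (sum=10), consumes 2 rolls
Frame 4 starts at roll index 5: roll=10 (strike), consumes 1 roll
Frame 5 starts at roll index 6: rolls=9,0 (sum=9), consumes 2 rolls
Frame 6 starts at roll index 8: rolls=1,1 (sum=2), consumes 2 rolls
Frame 7 starts at roll index 10: rolls=7,3 (sum=10), consumes 2 rolls
Frame 8 starts at roll index 12: rolls=4,4 (sum=8), consumes 2 rolls
Frame 9 starts at roll index 14: rolls=2,7 (sum=9), consumes 2 rolls
Frame 10 starts at roll index 16: 3 remaining rolls

Answer: 0 1 3 5 6 8 10 12 14 16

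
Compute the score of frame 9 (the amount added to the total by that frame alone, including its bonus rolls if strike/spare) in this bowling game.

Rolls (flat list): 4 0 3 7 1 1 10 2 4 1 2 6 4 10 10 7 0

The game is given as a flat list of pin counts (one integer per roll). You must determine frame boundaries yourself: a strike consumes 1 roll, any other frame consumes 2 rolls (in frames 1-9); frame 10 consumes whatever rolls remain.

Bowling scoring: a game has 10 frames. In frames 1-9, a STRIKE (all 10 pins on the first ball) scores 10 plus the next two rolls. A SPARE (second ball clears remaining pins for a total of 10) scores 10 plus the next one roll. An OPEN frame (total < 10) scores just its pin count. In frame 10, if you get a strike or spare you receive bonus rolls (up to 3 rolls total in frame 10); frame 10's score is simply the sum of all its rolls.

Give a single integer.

Frame 1: OPEN (4+0=4). Cumulative: 4
Frame 2: SPARE (3+7=10). 10 + next roll (1) = 11. Cumulative: 15
Frame 3: OPEN (1+1=2). Cumulative: 17
Frame 4: STRIKE. 10 + next two rolls (2+4) = 16. Cumulative: 33
Frame 5: OPEN (2+4=6). Cumulative: 39
Frame 6: OPEN (1+2=3). Cumulative: 42
Frame 7: SPARE (6+4=10). 10 + next roll (10) = 20. Cumulative: 62
Frame 8: STRIKE. 10 + next two rolls (10+7) = 27. Cumulative: 89
Frame 9: STRIKE. 10 + next two rolls (7+0) = 17. Cumulative: 106
Frame 10: OPEN. Sum of all frame-10 rolls (7+0) = 7. Cumulative: 113

Answer: 17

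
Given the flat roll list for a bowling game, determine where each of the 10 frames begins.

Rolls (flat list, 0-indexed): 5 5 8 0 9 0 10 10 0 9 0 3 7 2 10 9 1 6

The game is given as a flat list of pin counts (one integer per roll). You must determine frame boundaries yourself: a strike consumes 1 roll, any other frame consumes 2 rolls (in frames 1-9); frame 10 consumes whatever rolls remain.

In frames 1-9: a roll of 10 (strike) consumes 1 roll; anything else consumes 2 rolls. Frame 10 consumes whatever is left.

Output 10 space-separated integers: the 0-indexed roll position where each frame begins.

Answer: 0 2 4 6 7 8 10 12 14 15

Derivation:
Frame 1 starts at roll index 0: rolls=5,5 (sum=10), consumes 2 rolls
Frame 2 starts at roll index 2: rolls=8,0 (sum=8), consumes 2 rolls
Frame 3 starts at roll index 4: rolls=9,0 (sum=9), consumes 2 rolls
Frame 4 starts at roll index 6: roll=10 (strike), consumes 1 roll
Frame 5 starts at roll index 7: roll=10 (strike), consumes 1 roll
Frame 6 starts at roll index 8: rolls=0,9 (sum=9), consumes 2 rolls
Frame 7 starts at roll index 10: rolls=0,3 (sum=3), consumes 2 rolls
Frame 8 starts at roll index 12: rolls=7,2 (sum=9), consumes 2 rolls
Frame 9 starts at roll index 14: roll=10 (strike), consumes 1 roll
Frame 10 starts at roll index 15: 3 remaining rolls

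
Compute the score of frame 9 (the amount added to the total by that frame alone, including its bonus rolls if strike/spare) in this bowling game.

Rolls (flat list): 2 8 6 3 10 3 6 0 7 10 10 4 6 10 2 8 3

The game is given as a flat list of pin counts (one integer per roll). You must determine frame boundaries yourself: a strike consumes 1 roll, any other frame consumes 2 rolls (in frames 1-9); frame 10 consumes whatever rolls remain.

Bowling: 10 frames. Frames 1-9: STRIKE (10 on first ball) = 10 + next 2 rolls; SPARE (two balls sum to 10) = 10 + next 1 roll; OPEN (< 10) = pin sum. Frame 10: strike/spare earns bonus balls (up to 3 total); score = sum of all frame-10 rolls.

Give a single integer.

Frame 1: SPARE (2+8=10). 10 + next roll (6) = 16. Cumulative: 16
Frame 2: OPEN (6+3=9). Cumulative: 25
Frame 3: STRIKE. 10 + next two rolls (3+6) = 19. Cumulative: 44
Frame 4: OPEN (3+6=9). Cumulative: 53
Frame 5: OPEN (0+7=7). Cumulative: 60
Frame 6: STRIKE. 10 + next two rolls (10+4) = 24. Cumulative: 84
Frame 7: STRIKE. 10 + next two rolls (4+6) = 20. Cumulative: 104
Frame 8: SPARE (4+6=10). 10 + next roll (10) = 20. Cumulative: 124
Frame 9: STRIKE. 10 + next two rolls (2+8) = 20. Cumulative: 144
Frame 10: SPARE. Sum of all frame-10 rolls (2+8+3) = 13. Cumulative: 157

Answer: 20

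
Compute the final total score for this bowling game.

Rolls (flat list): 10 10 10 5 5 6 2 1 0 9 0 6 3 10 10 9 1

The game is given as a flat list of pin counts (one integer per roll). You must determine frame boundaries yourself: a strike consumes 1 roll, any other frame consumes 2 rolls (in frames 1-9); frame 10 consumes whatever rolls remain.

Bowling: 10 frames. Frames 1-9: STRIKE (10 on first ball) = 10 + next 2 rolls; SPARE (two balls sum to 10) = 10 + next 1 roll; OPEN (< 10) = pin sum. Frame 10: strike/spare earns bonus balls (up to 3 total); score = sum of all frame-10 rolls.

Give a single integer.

Frame 1: STRIKE. 10 + next two rolls (10+10) = 30. Cumulative: 30
Frame 2: STRIKE. 10 + next two rolls (10+5) = 25. Cumulative: 55
Frame 3: STRIKE. 10 + next two rolls (5+5) = 20. Cumulative: 75
Frame 4: SPARE (5+5=10). 10 + next roll (6) = 16. Cumulative: 91
Frame 5: OPEN (6+2=8). Cumulative: 99
Frame 6: OPEN (1+0=1). Cumulative: 100
Frame 7: OPEN (9+0=9). Cumulative: 109
Frame 8: OPEN (6+3=9). Cumulative: 118
Frame 9: STRIKE. 10 + next two rolls (10+9) = 29. Cumulative: 147
Frame 10: STRIKE. Sum of all frame-10 rolls (10+9+1) = 20. Cumulative: 167

Answer: 167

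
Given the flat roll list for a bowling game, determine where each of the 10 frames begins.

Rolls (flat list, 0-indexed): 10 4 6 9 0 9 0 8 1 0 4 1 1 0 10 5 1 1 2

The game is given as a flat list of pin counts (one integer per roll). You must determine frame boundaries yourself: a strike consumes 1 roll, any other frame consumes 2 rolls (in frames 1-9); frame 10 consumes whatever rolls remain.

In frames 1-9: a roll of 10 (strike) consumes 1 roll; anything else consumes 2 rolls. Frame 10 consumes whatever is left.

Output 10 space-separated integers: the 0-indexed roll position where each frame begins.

Answer: 0 1 3 5 7 9 11 13 15 17

Derivation:
Frame 1 starts at roll index 0: roll=10 (strike), consumes 1 roll
Frame 2 starts at roll index 1: rolls=4,6 (sum=10), consumes 2 rolls
Frame 3 starts at roll index 3: rolls=9,0 (sum=9), consumes 2 rolls
Frame 4 starts at roll index 5: rolls=9,0 (sum=9), consumes 2 rolls
Frame 5 starts at roll index 7: rolls=8,1 (sum=9), consumes 2 rolls
Frame 6 starts at roll index 9: rolls=0,4 (sum=4), consumes 2 rolls
Frame 7 starts at roll index 11: rolls=1,1 (sum=2), consumes 2 rolls
Frame 8 starts at roll index 13: rolls=0,10 (sum=10), consumes 2 rolls
Frame 9 starts at roll index 15: rolls=5,1 (sum=6), consumes 2 rolls
Frame 10 starts at roll index 17: 2 remaining rolls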